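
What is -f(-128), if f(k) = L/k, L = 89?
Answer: 89/128 ≈ 0.69531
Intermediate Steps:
f(k) = 89/k
-f(-128) = -89/(-128) = -89*(-1)/128 = -1*(-89/128) = 89/128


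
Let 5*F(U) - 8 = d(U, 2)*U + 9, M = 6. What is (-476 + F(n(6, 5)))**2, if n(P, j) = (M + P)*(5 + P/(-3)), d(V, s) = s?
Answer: 5248681/25 ≈ 2.0995e+5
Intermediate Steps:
n(P, j) = (5 - P/3)*(6 + P) (n(P, j) = (6 + P)*(5 + P/(-3)) = (6 + P)*(5 + P*(-1/3)) = (6 + P)*(5 - P/3) = (5 - P/3)*(6 + P))
F(U) = 17/5 + 2*U/5 (F(U) = 8/5 + (2*U + 9)/5 = 8/5 + (9 + 2*U)/5 = 8/5 + (9/5 + 2*U/5) = 17/5 + 2*U/5)
(-476 + F(n(6, 5)))**2 = (-476 + (17/5 + 2*(30 + 3*6 - 1/3*6**2)/5))**2 = (-476 + (17/5 + 2*(30 + 18 - 1/3*36)/5))**2 = (-476 + (17/5 + 2*(30 + 18 - 12)/5))**2 = (-476 + (17/5 + (2/5)*36))**2 = (-476 + (17/5 + 72/5))**2 = (-476 + 89/5)**2 = (-2291/5)**2 = 5248681/25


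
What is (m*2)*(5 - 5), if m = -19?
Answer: 0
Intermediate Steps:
(m*2)*(5 - 5) = (-19*2)*(5 - 5) = -38*0 = 0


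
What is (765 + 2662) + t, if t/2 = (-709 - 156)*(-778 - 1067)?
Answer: 3195277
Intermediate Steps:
t = 3191850 (t = 2*((-709 - 156)*(-778 - 1067)) = 2*(-865*(-1845)) = 2*1595925 = 3191850)
(765 + 2662) + t = (765 + 2662) + 3191850 = 3427 + 3191850 = 3195277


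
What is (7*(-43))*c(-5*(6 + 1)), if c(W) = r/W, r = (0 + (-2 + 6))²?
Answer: 688/5 ≈ 137.60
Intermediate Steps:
r = 16 (r = (0 + 4)² = 4² = 16)
c(W) = 16/W
(7*(-43))*c(-5*(6 + 1)) = (7*(-43))*(16/((-5*(6 + 1)))) = -4816/((-5*7)) = -4816/(-35) = -4816*(-1)/35 = -301*(-16/35) = 688/5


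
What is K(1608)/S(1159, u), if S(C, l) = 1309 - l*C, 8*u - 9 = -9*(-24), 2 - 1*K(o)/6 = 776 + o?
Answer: 114336/250303 ≈ 0.45679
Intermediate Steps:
K(o) = -4644 - 6*o (K(o) = 12 - 6*(776 + o) = 12 + (-4656 - 6*o) = -4644 - 6*o)
u = 225/8 (u = 9/8 + (-9*(-24))/8 = 9/8 + (⅛)*216 = 9/8 + 27 = 225/8 ≈ 28.125)
S(C, l) = 1309 - C*l
K(1608)/S(1159, u) = (-4644 - 6*1608)/(1309 - 1*1159*225/8) = (-4644 - 9648)/(1309 - 260775/8) = -14292/(-250303/8) = -14292*(-8/250303) = 114336/250303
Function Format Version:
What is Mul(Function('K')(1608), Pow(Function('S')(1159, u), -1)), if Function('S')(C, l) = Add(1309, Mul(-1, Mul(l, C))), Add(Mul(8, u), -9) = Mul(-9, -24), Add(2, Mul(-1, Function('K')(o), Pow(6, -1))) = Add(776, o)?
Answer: Rational(114336, 250303) ≈ 0.45679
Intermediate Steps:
Function('K')(o) = Add(-4644, Mul(-6, o)) (Function('K')(o) = Add(12, Mul(-6, Add(776, o))) = Add(12, Add(-4656, Mul(-6, o))) = Add(-4644, Mul(-6, o)))
u = Rational(225, 8) (u = Add(Rational(9, 8), Mul(Rational(1, 8), Mul(-9, -24))) = Add(Rational(9, 8), Mul(Rational(1, 8), 216)) = Add(Rational(9, 8), 27) = Rational(225, 8) ≈ 28.125)
Function('S')(C, l) = Add(1309, Mul(-1, C, l)) (Function('S')(C, l) = Add(1309, Mul(-1, Mul(C, l))) = Add(1309, Mul(-1, C, l)))
Mul(Function('K')(1608), Pow(Function('S')(1159, u), -1)) = Mul(Add(-4644, Mul(-6, 1608)), Pow(Add(1309, Mul(-1, 1159, Rational(225, 8))), -1)) = Mul(Add(-4644, -9648), Pow(Add(1309, Rational(-260775, 8)), -1)) = Mul(-14292, Pow(Rational(-250303, 8), -1)) = Mul(-14292, Rational(-8, 250303)) = Rational(114336, 250303)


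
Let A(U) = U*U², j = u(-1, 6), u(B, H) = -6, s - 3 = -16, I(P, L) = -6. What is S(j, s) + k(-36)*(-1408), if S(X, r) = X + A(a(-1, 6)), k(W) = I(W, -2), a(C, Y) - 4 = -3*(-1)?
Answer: 8785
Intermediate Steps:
a(C, Y) = 7 (a(C, Y) = 4 - 3*(-1) = 4 + 3 = 7)
s = -13 (s = 3 - 16 = -13)
k(W) = -6
j = -6
A(U) = U³
S(X, r) = 343 + X (S(X, r) = X + 7³ = X + 343 = 343 + X)
S(j, s) + k(-36)*(-1408) = (343 - 6) - 6*(-1408) = 337 + 8448 = 8785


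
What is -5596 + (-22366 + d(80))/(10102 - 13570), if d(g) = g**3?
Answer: -585193/102 ≈ -5737.2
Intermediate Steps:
-5596 + (-22366 + d(80))/(10102 - 13570) = -5596 + (-22366 + 80**3)/(10102 - 13570) = -5596 + (-22366 + 512000)/(-3468) = -5596 + 489634*(-1/3468) = -5596 - 14401/102 = -585193/102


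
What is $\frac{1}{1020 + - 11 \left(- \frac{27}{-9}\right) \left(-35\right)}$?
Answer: $\frac{1}{2175} \approx 0.00045977$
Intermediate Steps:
$\frac{1}{1020 + - 11 \left(- \frac{27}{-9}\right) \left(-35\right)} = \frac{1}{1020 + - 11 \left(\left(-27\right) \left(- \frac{1}{9}\right)\right) \left(-35\right)} = \frac{1}{1020 + \left(-11\right) 3 \left(-35\right)} = \frac{1}{1020 - -1155} = \frac{1}{1020 + 1155} = \frac{1}{2175}$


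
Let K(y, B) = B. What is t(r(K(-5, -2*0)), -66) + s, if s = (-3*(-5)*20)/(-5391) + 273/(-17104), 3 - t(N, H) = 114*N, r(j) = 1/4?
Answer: -785966125/30735888 ≈ -25.572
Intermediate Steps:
r(j) = 1/4
t(N, H) = 3 - 114*N
s = -2200981/30735888 (s = (15*20)*(-1/5391) + 273*(-1/17104) = 300*(-1/5391) - 273/17104 = -100/1797 - 273/17104 = -2200981/30735888 ≈ -0.071609)
t(r(K(-5, -2*0)), -66) + s = (3 - 114*1/4) - 2200981/30735888 = (3 - 57/2) - 2200981/30735888 = -51/2 - 2200981/30735888 = -785966125/30735888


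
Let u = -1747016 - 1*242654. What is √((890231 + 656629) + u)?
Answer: I*√442810 ≈ 665.44*I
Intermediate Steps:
u = -1989670 (u = -1747016 - 242654 = -1989670)
√((890231 + 656629) + u) = √((890231 + 656629) - 1989670) = √(1546860 - 1989670) = √(-442810) = I*√442810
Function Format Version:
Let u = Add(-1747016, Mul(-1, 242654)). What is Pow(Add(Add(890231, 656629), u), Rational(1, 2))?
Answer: Mul(I, Pow(442810, Rational(1, 2))) ≈ Mul(665.44, I)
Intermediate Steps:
u = -1989670 (u = Add(-1747016, -242654) = -1989670)
Pow(Add(Add(890231, 656629), u), Rational(1, 2)) = Pow(Add(Add(890231, 656629), -1989670), Rational(1, 2)) = Pow(Add(1546860, -1989670), Rational(1, 2)) = Pow(-442810, Rational(1, 2)) = Mul(I, Pow(442810, Rational(1, 2)))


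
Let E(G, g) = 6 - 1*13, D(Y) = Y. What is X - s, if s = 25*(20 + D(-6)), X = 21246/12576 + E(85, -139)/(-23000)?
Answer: -2098917791/6026000 ≈ -348.31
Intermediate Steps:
E(G, g) = -7 (E(G, g) = 6 - 13 = -7)
X = 10182209/6026000 (X = 21246/12576 - 7/(-23000) = 21246*(1/12576) - 7*(-1/23000) = 3541/2096 + 7/23000 = 10182209/6026000 ≈ 1.6897)
s = 350 (s = 25*(20 - 6) = 25*14 = 350)
X - s = 10182209/6026000 - 1*350 = 10182209/6026000 - 350 = -2098917791/6026000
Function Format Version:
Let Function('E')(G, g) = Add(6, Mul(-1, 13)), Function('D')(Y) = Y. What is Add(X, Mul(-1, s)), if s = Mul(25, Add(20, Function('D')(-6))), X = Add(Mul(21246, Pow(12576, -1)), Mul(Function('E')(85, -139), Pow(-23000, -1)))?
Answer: Rational(-2098917791, 6026000) ≈ -348.31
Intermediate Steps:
Function('E')(G, g) = -7 (Function('E')(G, g) = Add(6, -13) = -7)
X = Rational(10182209, 6026000) (X = Add(Mul(21246, Pow(12576, -1)), Mul(-7, Pow(-23000, -1))) = Add(Mul(21246, Rational(1, 12576)), Mul(-7, Rational(-1, 23000))) = Add(Rational(3541, 2096), Rational(7, 23000)) = Rational(10182209, 6026000) ≈ 1.6897)
s = 350 (s = Mul(25, Add(20, -6)) = Mul(25, 14) = 350)
Add(X, Mul(-1, s)) = Add(Rational(10182209, 6026000), Mul(-1, 350)) = Add(Rational(10182209, 6026000), -350) = Rational(-2098917791, 6026000)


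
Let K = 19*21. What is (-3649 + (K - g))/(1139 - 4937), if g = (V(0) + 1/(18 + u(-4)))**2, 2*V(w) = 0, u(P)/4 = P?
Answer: 13001/15192 ≈ 0.85578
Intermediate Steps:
u(P) = 4*P
V(w) = 0 (V(w) = (1/2)*0 = 0)
K = 399
g = 1/4 (g = (0 + 1/(18 + 4*(-4)))**2 = (0 + 1/(18 - 16))**2 = (0 + 1/2)**2 = (1/2)**2 = 1/4 ≈ 0.25000)
(-3649 + (K - g))/(1139 - 4937) = (-3649 + (399 - 1*1/4))/(1139 - 4937) = (-3649 + (399 - 1/4))/(-3798) = (-3649 + 1595/4)*(-1/3798) = -13001/4*(-1/3798) = 13001/15192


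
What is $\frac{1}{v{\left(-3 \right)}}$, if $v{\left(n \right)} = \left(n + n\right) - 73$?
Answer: $- \frac{1}{79} \approx -0.012658$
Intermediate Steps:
$v{\left(n \right)} = -73 + 2 n$ ($v{\left(n \right)} = 2 n - 73 = -73 + 2 n$)
$\frac{1}{v{\left(-3 \right)}} = \frac{1}{-73 + 2 \left(-3\right)} = \frac{1}{-73 - 6} = \frac{1}{-79} = - \frac{1}{79}$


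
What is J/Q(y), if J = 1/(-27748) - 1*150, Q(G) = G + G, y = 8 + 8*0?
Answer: -4162201/443968 ≈ -9.3750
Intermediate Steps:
y = 8 (y = 8 + 0 = 8)
Q(G) = 2*G
J = -4162201/27748 (J = -1/27748 - 150 = -4162201/27748 ≈ -150.00)
J/Q(y) = -4162201/(27748*(2*8)) = -4162201/27748/16 = -4162201/27748*1/16 = -4162201/443968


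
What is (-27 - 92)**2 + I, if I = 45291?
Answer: 59452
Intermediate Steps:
(-27 - 92)**2 + I = (-27 - 92)**2 + 45291 = (-119)**2 + 45291 = 14161 + 45291 = 59452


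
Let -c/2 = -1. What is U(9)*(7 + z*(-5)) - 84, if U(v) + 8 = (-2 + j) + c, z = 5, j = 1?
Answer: 42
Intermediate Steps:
c = 2 (c = -2*(-1) = 2)
U(v) = -7 (U(v) = -8 + ((-2 + 1) + 2) = -8 + (-1 + 2) = -8 + 1 = -7)
U(9)*(7 + z*(-5)) - 84 = -7*(7 + 5*(-5)) - 84 = -7*(7 - 25) - 84 = -7*(-18) - 84 = 126 - 84 = 42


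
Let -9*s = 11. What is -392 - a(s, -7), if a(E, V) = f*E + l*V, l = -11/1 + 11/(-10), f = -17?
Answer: -44773/90 ≈ -497.48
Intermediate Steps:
s = -11/9 (s = -⅑*11 = -11/9 ≈ -1.2222)
l = -121/10 (l = -11*1 + 11*(-⅒) = -11 - 11/10 = -121/10 ≈ -12.100)
a(E, V) = -17*E - 121*V/10
-392 - a(s, -7) = -392 - (-17*(-11/9) - 121/10*(-7)) = -392 - (187/9 + 847/10) = -392 - 1*9493/90 = -392 - 9493/90 = -44773/90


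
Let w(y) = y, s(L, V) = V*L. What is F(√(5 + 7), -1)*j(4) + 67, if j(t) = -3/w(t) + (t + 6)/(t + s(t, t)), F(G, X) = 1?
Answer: 267/4 ≈ 66.750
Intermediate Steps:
s(L, V) = L*V
j(t) = -3/t + (6 + t)/(t + t²) (j(t) = -3/t + (t + 6)/(t + t*t) = -3/t + (6 + t)/(t + t²))
F(√(5 + 7), -1)*j(4) + 67 = 1*((3 - 2*4)/(4*(1 + 4))) + 67 = 1*((¼)*(3 - 8)/5) + 67 = 1*((¼)*(⅕)*(-5)) + 67 = 1*(-¼) + 67 = -¼ + 67 = 267/4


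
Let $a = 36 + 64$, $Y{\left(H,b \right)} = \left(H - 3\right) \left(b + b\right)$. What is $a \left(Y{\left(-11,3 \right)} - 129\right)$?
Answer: $-21300$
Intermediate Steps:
$Y{\left(H,b \right)} = 2 b \left(-3 + H\right)$ ($Y{\left(H,b \right)} = \left(-3 + H\right) 2 b = 2 b \left(-3 + H\right)$)
$a = 100$
$a \left(Y{\left(-11,3 \right)} - 129\right) = 100 \left(2 \cdot 3 \left(-3 - 11\right) - 129\right) = 100 \left(2 \cdot 3 \left(-14\right) - 129\right) = 100 \left(-84 - 129\right) = 100 \left(-213\right) = -21300$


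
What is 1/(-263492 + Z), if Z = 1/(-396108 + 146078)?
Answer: -250030/65880904761 ≈ -3.7952e-6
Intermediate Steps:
Z = -1/250030 (Z = 1/(-250030) = -1/250030 ≈ -3.9995e-6)
1/(-263492 + Z) = 1/(-263492 - 1/250030) = 1/(-65880904761/250030) = -250030/65880904761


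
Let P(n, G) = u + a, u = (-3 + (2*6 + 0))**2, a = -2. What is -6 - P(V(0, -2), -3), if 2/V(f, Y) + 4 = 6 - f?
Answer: -85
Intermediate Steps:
u = 81 (u = (-3 + (12 + 0))**2 = (-3 + 12)**2 = 9**2 = 81)
V(f, Y) = 2/(2 - f) (V(f, Y) = 2/(-4 + (6 - f)) = 2/(2 - f))
P(n, G) = 79 (P(n, G) = 81 - 2 = 79)
-6 - P(V(0, -2), -3) = -6 - 1*79 = -6 - 79 = -85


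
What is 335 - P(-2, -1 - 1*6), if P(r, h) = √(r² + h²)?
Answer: 335 - √53 ≈ 327.72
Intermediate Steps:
P(r, h) = √(h² + r²)
335 - P(-2, -1 - 1*6) = 335 - √((-1 - 1*6)² + (-2)²) = 335 - √((-1 - 6)² + 4) = 335 - √((-7)² + 4) = 335 - √(49 + 4) = 335 - √53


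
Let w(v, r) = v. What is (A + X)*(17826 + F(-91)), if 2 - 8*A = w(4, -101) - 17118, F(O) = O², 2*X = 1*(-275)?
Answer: 52266214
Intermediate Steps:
X = -275/2 (X = (1*(-275))/2 = (½)*(-275) = -275/2 ≈ -137.50)
A = 4279/2 (A = ¼ - (4 - 17118)/8 = ¼ - ⅛*(-17114) = ¼ + 8557/4 = 4279/2 ≈ 2139.5)
(A + X)*(17826 + F(-91)) = (4279/2 - 275/2)*(17826 + (-91)²) = 2002*(17826 + 8281) = 2002*26107 = 52266214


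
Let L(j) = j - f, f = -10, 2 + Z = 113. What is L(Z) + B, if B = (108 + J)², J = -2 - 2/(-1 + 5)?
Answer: 45005/4 ≈ 11251.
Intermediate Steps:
Z = 111 (Z = -2 + 113 = 111)
J = -5/2 (J = -2 - 2/4 = -2 + (¼)*(-2) = -2 - ½ = -5/2 ≈ -2.5000)
L(j) = 10 + j (L(j) = j - 1*(-10) = j + 10 = 10 + j)
B = 44521/4 (B = (108 - 5/2)² = (211/2)² = 44521/4 ≈ 11130.)
L(Z) + B = (10 + 111) + 44521/4 = 121 + 44521/4 = 45005/4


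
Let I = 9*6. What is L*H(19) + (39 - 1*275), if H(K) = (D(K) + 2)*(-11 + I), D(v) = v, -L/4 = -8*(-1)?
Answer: -29132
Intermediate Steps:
L = -32 (L = -(-32)*(-1) = -4*8 = -32)
I = 54
H(K) = 86 + 43*K (H(K) = (K + 2)*(-11 + 54) = (2 + K)*43 = 86 + 43*K)
L*H(19) + (39 - 1*275) = -32*(86 + 43*19) + (39 - 1*275) = -32*(86 + 817) + (39 - 275) = -32*903 - 236 = -28896 - 236 = -29132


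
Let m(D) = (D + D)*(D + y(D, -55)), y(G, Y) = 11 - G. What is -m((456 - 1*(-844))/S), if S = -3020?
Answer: 1430/151 ≈ 9.4702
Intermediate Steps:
m(D) = 22*D (m(D) = (D + D)*(D + (11 - D)) = (2*D)*11 = 22*D)
-m((456 - 1*(-844))/S) = -22*(456 - 1*(-844))/(-3020) = -22*(456 + 844)*(-1/3020) = -22*1300*(-1/3020) = -22*(-65)/151 = -1*(-1430/151) = 1430/151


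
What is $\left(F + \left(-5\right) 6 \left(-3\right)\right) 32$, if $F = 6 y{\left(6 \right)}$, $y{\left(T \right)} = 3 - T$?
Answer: $2304$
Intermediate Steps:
$F = -18$ ($F = 6 \left(3 - 6\right) = 6 \left(-3\right) = -18$)
$\left(F + \left(-5\right) 6 \left(-3\right)\right) 32 = \left(-18 + \left(-5\right) 6 \left(-3\right)\right) 32 = \left(-18 - -90\right) 32 = \left(-18 + 90\right) 32 = 72 \cdot 32 = 2304$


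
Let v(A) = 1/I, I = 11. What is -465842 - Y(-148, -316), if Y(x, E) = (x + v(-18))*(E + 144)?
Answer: -5404106/11 ≈ -4.9128e+5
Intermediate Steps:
v(A) = 1/11
Y(x, E) = (144 + E)*(1/11 + x) (Y(x, E) = (x + 1/11)*(E + 144) = (1/11 + x)*(144 + E) = (144 + E)*(1/11 + x))
-465842 - Y(-148, -316) = -465842 - (144/11 + 144*(-148) + (1/11)*(-316) - 316*(-148)) = -465842 - (144/11 - 21312 - 316/11 + 46768) = -465842 - 1*279844/11 = -465842 - 279844/11 = -5404106/11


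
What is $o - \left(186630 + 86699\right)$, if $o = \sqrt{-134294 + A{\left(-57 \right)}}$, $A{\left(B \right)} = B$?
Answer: $-273329 + i \sqrt{134351} \approx -2.7333 \cdot 10^{5} + 366.54 i$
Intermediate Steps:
$o = i \sqrt{134351}$ ($o = \sqrt{-134294 - 57} = \sqrt{-134351} = i \sqrt{134351} \approx 366.54 i$)
$o - \left(186630 + 86699\right) = i \sqrt{134351} - \left(186630 + 86699\right) = i \sqrt{134351} - 273329 = -273329 + i \sqrt{134351}$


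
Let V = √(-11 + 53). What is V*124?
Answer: 124*√42 ≈ 803.61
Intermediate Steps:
V = √42 ≈ 6.4807
V*124 = √42*124 = 124*√42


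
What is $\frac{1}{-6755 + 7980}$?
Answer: $\frac{1}{1225} \approx 0.00081633$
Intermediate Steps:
$\frac{1}{-6755 + 7980} = \frac{1}{1225}$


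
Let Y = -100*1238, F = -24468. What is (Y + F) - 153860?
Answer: -302128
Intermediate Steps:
Y = -123800
(Y + F) - 153860 = (-123800 - 24468) - 153860 = -148268 - 153860 = -302128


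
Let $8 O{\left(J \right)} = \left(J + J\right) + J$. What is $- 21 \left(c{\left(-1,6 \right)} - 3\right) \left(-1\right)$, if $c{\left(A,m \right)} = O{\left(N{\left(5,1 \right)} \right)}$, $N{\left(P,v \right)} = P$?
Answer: $- \frac{189}{8} \approx -23.625$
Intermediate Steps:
$O{\left(J \right)} = \frac{3 J}{8}$ ($O{\left(J \right)} = \frac{\left(J + J\right) + J}{8} = \frac{2 J + J}{8} = \frac{3 J}{8}$)
$c{\left(A,m \right)} = \frac{15}{8}$ ($c{\left(A,m \right)} = \frac{3}{8} \cdot 5 = \frac{15}{8}$)
$- 21 \left(c{\left(-1,6 \right)} - 3\right) \left(-1\right) = - 21 \left(\frac{15}{8} - 3\right) \left(-1\right) = \left(-21\right) \left(- \frac{9}{8}\right) \left(-1\right) = \frac{189}{8} \left(-1\right) = - \frac{189}{8}$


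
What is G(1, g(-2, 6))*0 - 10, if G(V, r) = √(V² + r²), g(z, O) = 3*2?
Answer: -10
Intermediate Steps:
g(z, O) = 6
G(1, g(-2, 6))*0 - 10 = √(1² + 6²)*0 - 10 = √(1 + 36)*0 - 10 = √37*0 - 10 = 0 - 10 = -10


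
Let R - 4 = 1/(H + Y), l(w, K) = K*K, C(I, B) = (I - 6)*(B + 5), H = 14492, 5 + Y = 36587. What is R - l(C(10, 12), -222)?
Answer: -2516926719/51074 ≈ -49280.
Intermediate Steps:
Y = 36582 (Y = -5 + 36587 = 36582)
C(I, B) = (-6 + I)*(5 + B)
l(w, K) = K²
R = 204297/51074 (R = 4 + 1/(14492 + 36582) = 4 + 1/51074 = 204297/51074 ≈ 4.0000)
R - l(C(10, 12), -222) = 204297/51074 - 1*(-222)² = 204297/51074 - 1*49284 = 204297/51074 - 49284 = -2516926719/51074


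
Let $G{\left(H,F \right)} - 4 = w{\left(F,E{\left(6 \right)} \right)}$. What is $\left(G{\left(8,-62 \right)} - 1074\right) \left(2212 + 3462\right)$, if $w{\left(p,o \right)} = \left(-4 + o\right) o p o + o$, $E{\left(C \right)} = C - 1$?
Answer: $-14837510$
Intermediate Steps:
$E{\left(C \right)} = -1 + C$
$w{\left(p,o \right)} = o + p o^{2} \left(-4 + o\right)$ ($w{\left(p,o \right)} = o \left(-4 + o\right) p o + o = o p \left(-4 + o\right) o + o = p o^{2} \left(-4 + o\right) + o = o + p o^{2} \left(-4 + o\right)$)
$G{\left(H,F \right)} = 9 + 25 F$ ($G{\left(H,F \right)} = 4 + \left(-1 + 6\right) \left(1 + F \left(-1 + 6\right)^{2} - 4 \left(-1 + 6\right) F\right) = 4 + 5 \left(1 + F 5^{2} - 20 F\right) = 4 + 5 \left(1 + F 25 - 20 F\right) = 4 + 5 \left(1 + 25 F - 20 F\right) = 4 + 5 \left(1 + 5 F\right) = 4 + \left(5 + 25 F\right) = 9 + 25 F$)
$\left(G{\left(8,-62 \right)} - 1074\right) \left(2212 + 3462\right) = \left(\left(9 + 25 \left(-62\right)\right) - 1074\right) \left(2212 + 3462\right) = \left(\left(9 - 1550\right) - 1074\right) 5674 = \left(-1541 - 1074\right) 5674 = \left(-2615\right) 5674 = -14837510$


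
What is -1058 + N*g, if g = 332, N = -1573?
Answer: -523294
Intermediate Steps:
-1058 + N*g = -1058 - 1573*332 = -1058 - 522236 = -523294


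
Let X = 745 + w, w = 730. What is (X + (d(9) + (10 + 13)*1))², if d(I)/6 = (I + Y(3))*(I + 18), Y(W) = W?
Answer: 11847364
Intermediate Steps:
d(I) = 6*(3 + I)*(18 + I) (d(I) = 6*((I + 3)*(I + 18)) = 6*((3 + I)*(18 + I)) = 6*(3 + I)*(18 + I))
X = 1475 (X = 745 + 730 = 1475)
(X + (d(9) + (10 + 13)*1))² = (1475 + ((324 + 6*9² + 126*9) + (10 + 13)*1))² = (1475 + ((324 + 6*81 + 1134) + 23*1))² = (1475 + ((324 + 486 + 1134) + 23))² = (1475 + (1944 + 23))² = (1475 + 1967)² = 3442² = 11847364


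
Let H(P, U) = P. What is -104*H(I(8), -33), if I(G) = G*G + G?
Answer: -7488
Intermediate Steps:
I(G) = G + G² (I(G) = G² + G = G + G²)
-104*H(I(8), -33) = -832*(1 + 8) = -832*9 = -104*72 = -7488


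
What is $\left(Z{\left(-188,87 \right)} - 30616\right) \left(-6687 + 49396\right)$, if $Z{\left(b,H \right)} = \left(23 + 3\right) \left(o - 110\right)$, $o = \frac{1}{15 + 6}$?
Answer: $- \frac{30023145730}{21} \approx -1.4297 \cdot 10^{9}$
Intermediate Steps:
$o = \frac{1}{21} \approx 0.047619$
$Z{\left(b,H \right)} = - \frac{60034}{21}$ ($Z{\left(b,H \right)} = \left(23 + 3\right) \left(\frac{1}{21} - 110\right) = 26 \left(- \frac{2309}{21}\right) = - \frac{60034}{21}$)
$\left(Z{\left(-188,87 \right)} - 30616\right) \left(-6687 + 49396\right) = \left(- \frac{60034}{21} - 30616\right) \left(-6687 + 49396\right) = \left(- \frac{702970}{21}\right) 42709 = - \frac{30023145730}{21}$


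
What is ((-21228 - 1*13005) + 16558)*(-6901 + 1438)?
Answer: 96558525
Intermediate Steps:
((-21228 - 1*13005) + 16558)*(-6901 + 1438) = ((-21228 - 13005) + 16558)*(-5463) = (-34233 + 16558)*(-5463) = -17675*(-5463) = 96558525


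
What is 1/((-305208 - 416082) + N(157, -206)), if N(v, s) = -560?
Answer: -1/721850 ≈ -1.3853e-6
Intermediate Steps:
1/((-305208 - 416082) + N(157, -206)) = 1/((-305208 - 416082) - 560) = 1/(-721290 - 560) = 1/(-721850) = -1/721850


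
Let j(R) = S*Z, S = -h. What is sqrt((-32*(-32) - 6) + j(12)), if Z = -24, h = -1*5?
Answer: sqrt(898) ≈ 29.967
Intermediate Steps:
h = -5
S = 5 (S = -1*(-5) = 5)
j(R) = -120 (j(R) = 5*(-24) = -120)
sqrt((-32*(-32) - 6) + j(12)) = sqrt((-32*(-32) - 6) - 120) = sqrt((1024 - 6) - 120) = sqrt(1018 - 120) = sqrt(898)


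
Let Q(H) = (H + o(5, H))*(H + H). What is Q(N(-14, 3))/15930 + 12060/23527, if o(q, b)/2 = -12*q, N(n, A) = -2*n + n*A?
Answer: 140194552/187392555 ≈ 0.74813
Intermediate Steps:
N(n, A) = -2*n + A*n
o(q, b) = -24*q (o(q, b) = 2*(-12*q) = -24*q)
Q(H) = 2*H*(-120 + H) (Q(H) = (H - 24*5)*(H + H) = (H - 120)*(2*H) = (-120 + H)*(2*H) = 2*H*(-120 + H))
Q(N(-14, 3))/15930 + 12060/23527 = (2*(-14*(-2 + 3))*(-120 - 14*(-2 + 3)))/15930 + 12060/23527 = (2*(-14*1)*(-120 - 14*1))*(1/15930) + 12060*(1/23527) = (2*(-14)*(-120 - 14))*(1/15930) + 12060/23527 = (2*(-14)*(-134))*(1/15930) + 12060/23527 = 3752*(1/15930) + 12060/23527 = 1876/7965 + 12060/23527 = 140194552/187392555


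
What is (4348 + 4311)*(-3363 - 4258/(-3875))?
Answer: -112803970853/3875 ≈ -2.9111e+7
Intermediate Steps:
(4348 + 4311)*(-3363 - 4258/(-3875)) = 8659*(-3363 - 4258*(-1/3875)) = 8659*(-3363 + 4258/3875) = 8659*(-13027367/3875) = -112803970853/3875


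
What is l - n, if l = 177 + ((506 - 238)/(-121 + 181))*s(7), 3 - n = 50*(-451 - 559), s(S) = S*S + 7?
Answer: -751138/15 ≈ -50076.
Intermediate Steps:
s(S) = 7 + S**2 (s(S) = S**2 + 7 = 7 + S**2)
n = 50503 (n = 3 - 50*(-451 - 559) = 3 - 50*(-1010) = 3 - 1*(-50500) = 3 + 50500 = 50503)
l = 6407/15 (l = 177 + ((506 - 238)/(-121 + 181))*(7 + 7**2) = 177 + (268/60)*(7 + 49) = 177 + (268*(1/60))*56 = 177 + (67/15)*56 = 177 + 3752/15 = 6407/15 ≈ 427.13)
l - n = 6407/15 - 1*50503 = 6407/15 - 50503 = -751138/15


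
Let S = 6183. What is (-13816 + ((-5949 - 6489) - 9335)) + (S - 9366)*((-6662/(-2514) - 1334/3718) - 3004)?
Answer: 7414432333193/778921 ≈ 9.5188e+6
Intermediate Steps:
(-13816 + ((-5949 - 6489) - 9335)) + (S - 9366)*((-6662/(-2514) - 1334/3718) - 3004) = (-13816 + ((-5949 - 6489) - 9335)) + (6183 - 9366)*((-6662/(-2514) - 1334/3718) - 3004) = (-13816 + (-12438 - 9335)) - 3183*((-6662*(-1/2514) - 1334*1/3718) - 3004) = (-13816 - 21773) - 3183*((3331/1257 - 667/1859) - 3004) = -35589 - 3183*(5353910/2336763 - 3004) = -35589 - 3183*(-7014282142/2336763) = -35589 + 7442153352662/778921 = 7414432333193/778921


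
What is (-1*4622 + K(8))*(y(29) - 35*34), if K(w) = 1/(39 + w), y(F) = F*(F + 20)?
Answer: -50180823/47 ≈ -1.0677e+6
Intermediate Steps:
y(F) = F*(20 + F)
(-1*4622 + K(8))*(y(29) - 35*34) = (-1*4622 + 1/(39 + 8))*(29*(20 + 29) - 35*34) = (-4622 + 1/47)*(29*49 - 1190) = (-4622 + 1/47)*(1421 - 1190) = -217233/47*231 = -50180823/47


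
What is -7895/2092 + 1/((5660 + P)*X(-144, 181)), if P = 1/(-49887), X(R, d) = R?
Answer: -8916944931009/2362791986192 ≈ -3.7739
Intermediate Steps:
P = -1/49887 ≈ -2.0045e-5
-7895/2092 + 1/((5660 + P)*X(-144, 181)) = -7895/2092 + 1/((5660 - 1/49887)*(-144)) = -7895*1/2092 - 1/144/(282360419/49887) = -7895/2092 + (49887/282360419)*(-1/144) = -7895/2092 - 5543/4517766704 = -8916944931009/2362791986192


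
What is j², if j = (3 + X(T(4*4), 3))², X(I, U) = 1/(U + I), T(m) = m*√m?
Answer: 1664966416/20151121 ≈ 82.624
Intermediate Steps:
T(m) = m^(3/2)
X(I, U) = 1/(I + U)
j = 40804/4489 (j = (3 + 1/((4*4)^(3/2) + 3))² = (3 + 1/(16^(3/2) + 3))² = (3 + 1/(64 + 3))² = (3 + 1/67)² = (202/67)² = 40804/4489 ≈ 9.0898)
j² = (40804/4489)² = 1664966416/20151121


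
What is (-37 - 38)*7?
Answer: -525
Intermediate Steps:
(-37 - 38)*7 = -75*7 = -525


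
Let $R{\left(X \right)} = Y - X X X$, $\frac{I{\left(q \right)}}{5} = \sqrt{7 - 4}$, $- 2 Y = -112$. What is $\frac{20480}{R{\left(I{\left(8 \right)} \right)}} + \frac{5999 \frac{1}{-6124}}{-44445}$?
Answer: $- \frac{312156639703139}{113972875132020} - \frac{7680000 \sqrt{3}}{418739} \approx -34.506$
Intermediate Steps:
$Y = 56$ ($Y = \left(- \frac{1}{2}\right) \left(-112\right) = 56$)
$I{\left(q \right)} = 5 \sqrt{3}$ ($I{\left(q \right)} = 5 \sqrt{7 - 4} = 5 \sqrt{3}$)
$R{\left(X \right)} = 56 - X^{3}$ ($R{\left(X \right)} = 56 - X X X = 56 - X^{2} X = 56 - X^{3}$)
$\frac{20480}{R{\left(I{\left(8 \right)} \right)}} + \frac{5999 \frac{1}{-6124}}{-44445} = \frac{20480}{56 - \left(5 \sqrt{3}\right)^{3}} + \frac{5999 \frac{1}{-6124}}{-44445} = \frac{20480}{56 - 375 \sqrt{3}} + 5999 \left(- \frac{1}{6124}\right) \left(- \frac{1}{44445}\right) = \frac{20480}{56 - 375 \sqrt{3}} - - \frac{5999}{272181180} = \frac{20480}{56 - 375 \sqrt{3}} + \frac{5999}{272181180} = \frac{5999}{272181180} + \frac{20480}{56 - 375 \sqrt{3}}$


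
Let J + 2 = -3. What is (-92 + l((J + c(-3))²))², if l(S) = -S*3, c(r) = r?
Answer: 80656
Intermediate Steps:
J = -5 (J = -2 - 3 = -5)
l(S) = -3*S
(-92 + l((J + c(-3))²))² = (-92 - 3*(-5 - 3)²)² = (-92 - 3*(-8)²)² = (-92 - 3*64)² = (-92 - 192)² = (-284)² = 80656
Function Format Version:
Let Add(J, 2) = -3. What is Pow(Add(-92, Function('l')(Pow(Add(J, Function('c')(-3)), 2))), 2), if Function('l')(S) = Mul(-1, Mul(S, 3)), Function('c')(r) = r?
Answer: 80656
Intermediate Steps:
J = -5 (J = Add(-2, -3) = -5)
Function('l')(S) = Mul(-3, S) (Function('l')(S) = Mul(-1, Mul(3, S)) = Mul(-3, S))
Pow(Add(-92, Function('l')(Pow(Add(J, Function('c')(-3)), 2))), 2) = Pow(Add(-92, Mul(-3, Pow(Add(-5, -3), 2))), 2) = Pow(Add(-92, Mul(-3, Pow(-8, 2))), 2) = Pow(Add(-92, Mul(-3, 64)), 2) = Pow(Add(-92, -192), 2) = Pow(-284, 2) = 80656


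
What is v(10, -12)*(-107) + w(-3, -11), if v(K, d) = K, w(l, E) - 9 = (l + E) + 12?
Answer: -1063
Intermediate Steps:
w(l, E) = 21 + E + l (w(l, E) = 9 + ((l + E) + 12) = 9 + ((E + l) + 12) = 9 + (12 + E + l) = 21 + E + l)
v(10, -12)*(-107) + w(-3, -11) = 10*(-107) + (21 - 11 - 3) = -1070 + 7 = -1063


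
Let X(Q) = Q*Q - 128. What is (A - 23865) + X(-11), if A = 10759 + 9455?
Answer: -3658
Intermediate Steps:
X(Q) = -128 + Q² (X(Q) = Q² - 128 = -128 + Q²)
A = 20214
(A - 23865) + X(-11) = (20214 - 23865) + (-128 + (-11)²) = -3651 + (-128 + 121) = -3651 - 7 = -3658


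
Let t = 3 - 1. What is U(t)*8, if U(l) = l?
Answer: 16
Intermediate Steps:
t = 2
U(t)*8 = 2*8 = 16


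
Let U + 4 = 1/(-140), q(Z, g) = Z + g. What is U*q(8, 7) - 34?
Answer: -2635/28 ≈ -94.107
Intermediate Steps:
U = -561/140 (U = -4 + 1/(-140) = -4 - 1/140 = -561/140 ≈ -4.0071)
U*q(8, 7) - 34 = -561*(8 + 7)/140 - 34 = -561/140*15 - 34 = -1683/28 - 34 = -2635/28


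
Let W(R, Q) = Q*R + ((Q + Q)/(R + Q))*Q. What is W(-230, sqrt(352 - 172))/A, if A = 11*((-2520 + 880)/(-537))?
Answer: -111159/2377672 - 44397549*sqrt(5)/1080760 ≈ -91.904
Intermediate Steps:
W(R, Q) = Q*R + 2*Q**2/(Q + R) (W(R, Q) = Q*R + ((2*Q)/(Q + R))*Q = Q*R + (2*Q/(Q + R))*Q = Q*R + 2*Q**2/(Q + R))
A = 18040/537 (A = 11*(-1640*(-1/537)) = 11*(1640/537) = 18040/537 ≈ 33.594)
W(-230, sqrt(352 - 172))/A = (sqrt(352 - 172)*((-230)**2 + 2*sqrt(352 - 172) + sqrt(352 - 172)*(-230))/(sqrt(352 - 172) - 230))/(18040/537) = (sqrt(180)*(52900 + 2*sqrt(180) + sqrt(180)*(-230))/(sqrt(180) - 230))*(537/18040) = ((6*sqrt(5))*(52900 + 2*(6*sqrt(5)) + (6*sqrt(5))*(-230))/(6*sqrt(5) - 230))*(537/18040) = ((6*sqrt(5))*(52900 + 12*sqrt(5) - 1380*sqrt(5))/(-230 + 6*sqrt(5)))*(537/18040) = ((6*sqrt(5))*(52900 - 1368*sqrt(5))/(-230 + 6*sqrt(5)))*(537/18040) = (6*sqrt(5)*(52900 - 1368*sqrt(5))/(-230 + 6*sqrt(5)))*(537/18040) = 1611*sqrt(5)*(52900 - 1368*sqrt(5))/(9020*(-230 + 6*sqrt(5)))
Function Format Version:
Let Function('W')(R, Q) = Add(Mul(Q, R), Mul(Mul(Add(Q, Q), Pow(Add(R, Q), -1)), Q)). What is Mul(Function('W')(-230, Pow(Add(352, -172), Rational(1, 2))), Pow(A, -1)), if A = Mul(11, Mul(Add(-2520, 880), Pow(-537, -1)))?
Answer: Add(Rational(-111159, 2377672), Mul(Rational(-44397549, 1080760), Pow(5, Rational(1, 2)))) ≈ -91.904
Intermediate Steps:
Function('W')(R, Q) = Add(Mul(Q, R), Mul(2, Pow(Q, 2), Pow(Add(Q, R), -1))) (Function('W')(R, Q) = Add(Mul(Q, R), Mul(Mul(Mul(2, Q), Pow(Add(Q, R), -1)), Q)) = Add(Mul(Q, R), Mul(Mul(2, Q, Pow(Add(Q, R), -1)), Q)) = Add(Mul(Q, R), Mul(2, Pow(Q, 2), Pow(Add(Q, R), -1))))
A = Rational(18040, 537) (A = Mul(11, Mul(-1640, Rational(-1, 537))) = Mul(11, Rational(1640, 537)) = Rational(18040, 537) ≈ 33.594)
Mul(Function('W')(-230, Pow(Add(352, -172), Rational(1, 2))), Pow(A, -1)) = Mul(Mul(Pow(Add(352, -172), Rational(1, 2)), Pow(Add(Pow(Add(352, -172), Rational(1, 2)), -230), -1), Add(Pow(-230, 2), Mul(2, Pow(Add(352, -172), Rational(1, 2))), Mul(Pow(Add(352, -172), Rational(1, 2)), -230))), Pow(Rational(18040, 537), -1)) = Mul(Mul(Pow(180, Rational(1, 2)), Pow(Add(Pow(180, Rational(1, 2)), -230), -1), Add(52900, Mul(2, Pow(180, Rational(1, 2))), Mul(Pow(180, Rational(1, 2)), -230))), Rational(537, 18040)) = Mul(Mul(Mul(6, Pow(5, Rational(1, 2))), Pow(Add(Mul(6, Pow(5, Rational(1, 2))), -230), -1), Add(52900, Mul(2, Mul(6, Pow(5, Rational(1, 2)))), Mul(Mul(6, Pow(5, Rational(1, 2))), -230))), Rational(537, 18040)) = Mul(Mul(Mul(6, Pow(5, Rational(1, 2))), Pow(Add(-230, Mul(6, Pow(5, Rational(1, 2)))), -1), Add(52900, Mul(12, Pow(5, Rational(1, 2))), Mul(-1380, Pow(5, Rational(1, 2))))), Rational(537, 18040)) = Mul(Mul(Mul(6, Pow(5, Rational(1, 2))), Pow(Add(-230, Mul(6, Pow(5, Rational(1, 2)))), -1), Add(52900, Mul(-1368, Pow(5, Rational(1, 2))))), Rational(537, 18040)) = Mul(Mul(6, Pow(5, Rational(1, 2)), Pow(Add(-230, Mul(6, Pow(5, Rational(1, 2)))), -1), Add(52900, Mul(-1368, Pow(5, Rational(1, 2))))), Rational(537, 18040)) = Mul(Rational(1611, 9020), Pow(5, Rational(1, 2)), Pow(Add(-230, Mul(6, Pow(5, Rational(1, 2)))), -1), Add(52900, Mul(-1368, Pow(5, Rational(1, 2)))))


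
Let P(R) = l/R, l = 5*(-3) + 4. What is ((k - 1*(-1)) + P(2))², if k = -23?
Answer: 3025/4 ≈ 756.25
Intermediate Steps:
l = -11 (l = -15 + 4 = -11)
P(R) = -11/R
((k - 1*(-1)) + P(2))² = ((-23 - 1*(-1)) - 11/2)² = ((-23 + 1) - 11*½)² = (-22 - 11/2)² = (-55/2)² = 3025/4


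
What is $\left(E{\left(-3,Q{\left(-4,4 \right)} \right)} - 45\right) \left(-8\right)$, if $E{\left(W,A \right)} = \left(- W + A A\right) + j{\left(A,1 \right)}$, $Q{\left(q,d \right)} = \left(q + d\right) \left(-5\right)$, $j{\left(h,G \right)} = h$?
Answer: $336$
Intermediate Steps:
$Q{\left(q,d \right)} = - 5 d - 5 q$ ($Q{\left(q,d \right)} = \left(d + q\right) \left(-5\right) = - 5 d - 5 q$)
$E{\left(W,A \right)} = A + A^{2} - W$ ($E{\left(W,A \right)} = \left(- W + A A\right) + A = \left(- W + A^{2}\right) + A = \left(A^{2} - W\right) + A = A + A^{2} - W$)
$\left(E{\left(-3,Q{\left(-4,4 \right)} \right)} - 45\right) \left(-8\right) = \left(\left(\left(\left(-5\right) 4 - -20\right) + \left(\left(-5\right) 4 - -20\right)^{2} - -3\right) - 45\right) \left(-8\right) = \left(\left(\left(-20 + 20\right) + \left(-20 + 20\right)^{2} + 3\right) - 45\right) \left(-8\right) = \left(\left(0 + 0^{2} + 3\right) - 45\right) \left(-8\right) = \left(\left(0 + 0 + 3\right) - 45\right) \left(-8\right) = \left(3 - 45\right) \left(-8\right) = \left(-42\right) \left(-8\right) = 336$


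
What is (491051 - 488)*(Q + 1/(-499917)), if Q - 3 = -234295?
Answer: -19152651198206565/166639 ≈ -1.1493e+11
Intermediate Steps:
Q = -234292 (Q = 3 - 234295 = -234292)
(491051 - 488)*(Q + 1/(-499917)) = (491051 - 488)*(-234292 + 1/(-499917)) = 490563*(-234292 - 1/499917) = 490563*(-117126553765/499917) = -19152651198206565/166639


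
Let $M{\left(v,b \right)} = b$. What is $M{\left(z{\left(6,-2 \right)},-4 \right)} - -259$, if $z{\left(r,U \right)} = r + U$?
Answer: $255$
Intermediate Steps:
$z{\left(r,U \right)} = U + r$
$M{\left(z{\left(6,-2 \right)},-4 \right)} - -259 = -4 - -259 = -4 + 259 = 255$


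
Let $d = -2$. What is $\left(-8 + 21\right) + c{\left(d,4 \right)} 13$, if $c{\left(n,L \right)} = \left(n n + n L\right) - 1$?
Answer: $-52$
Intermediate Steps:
$c{\left(n,L \right)} = -1 + n^{2} + L n$ ($c{\left(n,L \right)} = \left(n^{2} + L n\right) - 1 = -1 + n^{2} + L n$)
$\left(-8 + 21\right) + c{\left(d,4 \right)} 13 = \left(-8 + 21\right) + \left(-1 + \left(-2\right)^{2} + 4 \left(-2\right)\right) 13 = 13 + \left(-1 + 4 - 8\right) 13 = 13 - 65 = -52$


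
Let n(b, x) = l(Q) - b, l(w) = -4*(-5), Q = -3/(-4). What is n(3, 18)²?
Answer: 289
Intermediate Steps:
Q = ¾ (Q = -3*(-¼) = ¾ ≈ 0.75000)
l(w) = 20
n(b, x) = 20 - b
n(3, 18)² = (20 - 1*3)² = (20 - 3)² = 17² = 289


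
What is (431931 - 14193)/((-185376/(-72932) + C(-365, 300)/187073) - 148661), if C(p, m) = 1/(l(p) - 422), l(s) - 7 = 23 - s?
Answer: -19235655676381167/6845302356968416 ≈ -2.8101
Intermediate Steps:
l(s) = 30 - s (l(s) = 7 + (23 - s) = 30 - s)
C(p, m) = 1/(-392 - p) (C(p, m) = 1/((30 - p) - 422) = 1/(-392 - p))
(431931 - 14193)/((-185376/(-72932) + C(-365, 300)/187073) - 148661) = (431931 - 14193)/((-185376/(-72932) - 1/(392 - 365)/187073) - 148661) = 417738/((-185376*(-1/72932) - 1/27*(1/187073)) - 148661) = 417738/((46344/18233 - 1*1/27*(1/187073)) - 148661) = 417738/((46344/18233 - 1/27*1/187073) - 148661) = 417738/((46344/18233 - 1/5050971) - 148661) = 417738/(234082181791/92094354243 - 148661) = 417738/(-13690604713936832/92094354243) = 417738*(-92094354243/13690604713936832) = -19235655676381167/6845302356968416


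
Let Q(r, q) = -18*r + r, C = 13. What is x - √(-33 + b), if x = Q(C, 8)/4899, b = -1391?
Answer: -221/4899 - 4*I*√89 ≈ -0.045111 - 37.736*I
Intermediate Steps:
Q(r, q) = -17*r
x = -221/4899 (x = -17*13/4899 = -221*1/4899 = -221/4899 ≈ -0.045111)
x - √(-33 + b) = -221/4899 - √(-33 - 1391) = -221/4899 - √(-1424) = -221/4899 - 4*I*√89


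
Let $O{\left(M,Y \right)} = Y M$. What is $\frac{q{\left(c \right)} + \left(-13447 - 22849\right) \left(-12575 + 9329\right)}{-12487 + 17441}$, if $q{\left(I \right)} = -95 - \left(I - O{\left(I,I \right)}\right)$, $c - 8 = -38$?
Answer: $\frac{117817651}{4954} \approx 23782.0$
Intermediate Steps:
$O{\left(M,Y \right)} = M Y$
$c = -30$ ($c = 8 - 38 = -30$)
$q{\left(I \right)} = -95 + I^{2} - I$ ($q{\left(I \right)} = -95 - \left(I - I I\right) = -95 + \left(I^{2} - I\right) = -95 + I^{2} - I$)
$\frac{q{\left(c \right)} + \left(-13447 - 22849\right) \left(-12575 + 9329\right)}{-12487 + 17441} = \frac{\left(-95 + \left(-30\right)^{2} - -30\right) + \left(-13447 - 22849\right) \left(-12575 + 9329\right)}{-12487 + 17441} = \frac{\left(-95 + 900 + 30\right) - -117816816}{4954} = \left(835 + 117816816\right) \frac{1}{4954} = 117817651 \cdot \frac{1}{4954} = \frac{117817651}{4954}$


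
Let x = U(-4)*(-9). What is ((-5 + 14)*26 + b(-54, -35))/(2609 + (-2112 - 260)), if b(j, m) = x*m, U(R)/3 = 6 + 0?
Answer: 1968/79 ≈ 24.911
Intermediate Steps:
U(R) = 18 (U(R) = 3*(6 + 0) = 3*6 = 18)
x = -162 (x = 18*(-9) = -162)
b(j, m) = -162*m
((-5 + 14)*26 + b(-54, -35))/(2609 + (-2112 - 260)) = ((-5 + 14)*26 - 162*(-35))/(2609 + (-2112 - 260)) = (9*26 + 5670)/(2609 - 2372) = (234 + 5670)/237 = 5904*(1/237) = 1968/79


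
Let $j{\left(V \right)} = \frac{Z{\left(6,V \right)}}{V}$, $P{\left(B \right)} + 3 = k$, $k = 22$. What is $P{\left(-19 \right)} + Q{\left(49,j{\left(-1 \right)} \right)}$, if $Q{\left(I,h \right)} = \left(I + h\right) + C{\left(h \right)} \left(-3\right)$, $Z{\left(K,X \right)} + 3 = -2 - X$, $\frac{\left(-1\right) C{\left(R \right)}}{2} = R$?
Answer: $96$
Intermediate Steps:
$C{\left(R \right)} = - 2 R$
$Z{\left(K,X \right)} = -5 - X$ ($Z{\left(K,X \right)} = -3 - \left(2 + X\right) = -5 - X$)
$P{\left(B \right)} = 19$ ($P{\left(B \right)} = -3 + 22 = 19$)
$j{\left(V \right)} = \frac{-5 - V}{V}$
$Q{\left(I,h \right)} = I + 7 h$ ($Q{\left(I,h \right)} = \left(I + h\right) + - 2 h \left(-3\right) = \left(I + h\right) + 6 h = I + 7 h$)
$P{\left(-19 \right)} + Q{\left(49,j{\left(-1 \right)} \right)} = 19 + \left(49 + 7 \frac{-5 - -1}{-1}\right) = 19 + \left(49 + 7 \left(- (-5 + 1)\right)\right) = 19 + \left(49 + 7 \left(\left(-1\right) \left(-4\right)\right)\right) = 19 + \left(49 + 7 \cdot 4\right) = 19 + \left(49 + 28\right) = 19 + 77 = 96$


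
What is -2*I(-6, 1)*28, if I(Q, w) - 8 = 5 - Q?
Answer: -1064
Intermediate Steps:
I(Q, w) = 13 - Q (I(Q, w) = 8 + (5 - Q) = 13 - Q)
-2*I(-6, 1)*28 = -2*(13 - 1*(-6))*28 = -2*(13 + 6)*28 = -2*19*28 = -38*28 = -1064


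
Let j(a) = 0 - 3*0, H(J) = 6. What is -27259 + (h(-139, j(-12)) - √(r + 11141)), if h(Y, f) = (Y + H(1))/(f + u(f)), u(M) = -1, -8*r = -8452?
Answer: -27126 - √48790/2 ≈ -27236.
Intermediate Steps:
r = 2113/2 (r = -⅛*(-8452) = 2113/2 ≈ 1056.5)
j(a) = 0 (j(a) = 0 + 0 = 0)
h(Y, f) = (6 + Y)/(-1 + f) (h(Y, f) = (Y + 6)/(f - 1) = (6 + Y)/(-1 + f))
-27259 + (h(-139, j(-12)) - √(r + 11141)) = -27259 + ((6 - 139)/(-1 + 0) - √(2113/2 + 11141)) = -27259 + (-133/(-1) - √(24395/2)) = -27259 + (-1*(-133) - √48790/2) = -27259 + (133 - √48790/2) = -27126 - √48790/2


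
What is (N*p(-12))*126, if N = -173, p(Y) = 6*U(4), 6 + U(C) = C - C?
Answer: 784728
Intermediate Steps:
U(C) = -6 (U(C) = -6 + (C - C) = -6 + 0 = -6)
p(Y) = -36 (p(Y) = 6*(-6) = -36)
(N*p(-12))*126 = -173*(-36)*126 = 6228*126 = 784728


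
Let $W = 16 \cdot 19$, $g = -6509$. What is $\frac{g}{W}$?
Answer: $- \frac{6509}{304} \approx -21.411$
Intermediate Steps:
$W = 304$
$\frac{g}{W} = - \frac{6509}{304}$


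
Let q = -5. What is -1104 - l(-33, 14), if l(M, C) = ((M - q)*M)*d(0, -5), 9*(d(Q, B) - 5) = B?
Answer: -15632/3 ≈ -5210.7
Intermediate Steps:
d(Q, B) = 5 + B/9
l(M, C) = 40*M*(5 + M)/9 (l(M, C) = ((M - 1*(-5))*M)*(5 + (⅑)*(-5)) = ((M + 5)*M)*(5 - 5/9) = ((5 + M)*M)*(40/9) = (M*(5 + M))*(40/9) = 40*M*(5 + M)/9)
-1104 - l(-33, 14) = -1104 - 40*(-33)*(5 - 33)/9 = -1104 - 40*(-33)*(-28)/9 = -1104 - 1*12320/3 = -1104 - 12320/3 = -15632/3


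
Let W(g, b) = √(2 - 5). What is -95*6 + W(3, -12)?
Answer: -570 + I*√3 ≈ -570.0 + 1.732*I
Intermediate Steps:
W(g, b) = I*√3 (W(g, b) = √(-3) = I*√3)
-95*6 + W(3, -12) = -95*6 + I*√3 = -570 + I*√3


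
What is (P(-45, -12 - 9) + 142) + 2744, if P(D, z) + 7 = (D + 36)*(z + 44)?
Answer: 2672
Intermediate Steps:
P(D, z) = -7 + (36 + D)*(44 + z) (P(D, z) = -7 + (D + 36)*(z + 44) = -7 + (36 + D)*(44 + z))
(P(-45, -12 - 9) + 142) + 2744 = ((1577 + 36*(-12 - 9) + 44*(-45) - 45*(-12 - 9)) + 142) + 2744 = ((1577 + 36*(-21) - 1980 - 45*(-21)) + 142) + 2744 = ((1577 - 756 - 1980 + 945) + 142) + 2744 = (-214 + 142) + 2744 = -72 + 2744 = 2672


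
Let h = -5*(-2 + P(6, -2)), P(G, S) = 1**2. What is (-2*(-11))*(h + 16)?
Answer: 462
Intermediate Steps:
P(G, S) = 1
h = 5 (h = -5*(-2 + 1) = -5*(-1) = 5)
(-2*(-11))*(h + 16) = (-2*(-11))*(5 + 16) = 22*21 = 462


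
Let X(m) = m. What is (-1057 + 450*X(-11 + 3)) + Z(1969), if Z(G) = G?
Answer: -2688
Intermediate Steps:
(-1057 + 450*X(-11 + 3)) + Z(1969) = (-1057 + 450*(-11 + 3)) + 1969 = (-1057 + 450*(-8)) + 1969 = (-1057 - 3600) + 1969 = -4657 + 1969 = -2688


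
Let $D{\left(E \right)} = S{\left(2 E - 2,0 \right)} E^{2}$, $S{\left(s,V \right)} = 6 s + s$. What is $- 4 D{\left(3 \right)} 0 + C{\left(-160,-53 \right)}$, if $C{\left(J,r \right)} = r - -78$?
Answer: $25$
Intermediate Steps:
$C{\left(J,r \right)} = 78 + r$ ($C{\left(J,r \right)} = r + 78 = 78 + r$)
$S{\left(s,V \right)} = 7 s$
$D{\left(E \right)} = E^{2} \left(-14 + 14 E\right)$ ($D{\left(E \right)} = 7 \left(2 E - 2\right) E^{2} = 7 \left(-2 + 2 E\right) E^{2} = \left(-14 + 14 E\right) E^{2} = E^{2} \left(-14 + 14 E\right)$)
$- 4 D{\left(3 \right)} 0 + C{\left(-160,-53 \right)} = - 4 \cdot 14 \cdot 3^{2} \left(-1 + 3\right) 0 + \left(78 - 53\right) = - 4 \cdot 14 \cdot 9 \cdot 2 \cdot 0 + 25 = \left(-4\right) 252 \cdot 0 + 25 = \left(-1008\right) 0 + 25 = 0 + 25 = 25$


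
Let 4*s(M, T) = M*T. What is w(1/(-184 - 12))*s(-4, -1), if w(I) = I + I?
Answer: -1/98 ≈ -0.010204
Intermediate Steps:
s(M, T) = M*T/4 (s(M, T) = (M*T)/4 = M*T/4)
w(I) = 2*I
w(1/(-184 - 12))*s(-4, -1) = (2/(-184 - 12))*((¼)*(-4)*(-1)) = (2/(-196))*1 = (2*(-1/196))*1 = -1/98*1 = -1/98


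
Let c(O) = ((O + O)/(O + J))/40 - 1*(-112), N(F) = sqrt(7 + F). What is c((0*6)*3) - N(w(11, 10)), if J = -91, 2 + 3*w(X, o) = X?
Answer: 112 - sqrt(10) ≈ 108.84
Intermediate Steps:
w(X, o) = -2/3 + X/3
c(O) = 112 + O/(20*(-91 + O)) (c(O) = ((O + O)/(O - 91))/40 - 1*(-112) = ((2*O)/(-91 + O))*(1/40) + 112 = (2*O/(-91 + O))*(1/40) + 112 = O/(20*(-91 + O)) + 112 = 112 + O/(20*(-91 + O)))
c((0*6)*3) - N(w(11, 10)) = (-203840 + 2241*((0*6)*3))/(20*(-91 + (0*6)*3)) - sqrt(7 + (-2/3 + (1/3)*11)) = (-203840 + 2241*(0*3))/(20*(-91 + 0*3)) - sqrt(7 + (-2/3 + 11/3)) = (-203840 + 2241*0)/(20*(-91 + 0)) - sqrt(7 + 3) = (1/20)*(-203840 + 0)/(-91) - sqrt(10) = (1/20)*(-1/91)*(-203840) - sqrt(10) = 112 - sqrt(10)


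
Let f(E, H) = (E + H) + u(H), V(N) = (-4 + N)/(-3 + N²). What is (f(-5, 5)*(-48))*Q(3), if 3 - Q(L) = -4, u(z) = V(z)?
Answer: -168/11 ≈ -15.273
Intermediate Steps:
V(N) = (-4 + N)/(-3 + N²)
u(z) = (-4 + z)/(-3 + z²)
f(E, H) = E + H + (-4 + H)/(-3 + H²) (f(E, H) = (E + H) + (-4 + H)/(-3 + H²) = E + H + (-4 + H)/(-3 + H²))
Q(L) = 7 (Q(L) = 3 - 1*(-4) = 3 + 4 = 7)
(f(-5, 5)*(-48))*Q(3) = (((-4 + 5 + (-3 + 5²)*(-5 + 5))/(-3 + 5²))*(-48))*7 = (((-4 + 5 + (-3 + 25)*0)/(-3 + 25))*(-48))*7 = (((-4 + 5 + 22*0)/22)*(-48))*7 = (((-4 + 5 + 0)/22)*(-48))*7 = (((1/22)*1)*(-48))*7 = ((1/22)*(-48))*7 = -24/11*7 = -168/11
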